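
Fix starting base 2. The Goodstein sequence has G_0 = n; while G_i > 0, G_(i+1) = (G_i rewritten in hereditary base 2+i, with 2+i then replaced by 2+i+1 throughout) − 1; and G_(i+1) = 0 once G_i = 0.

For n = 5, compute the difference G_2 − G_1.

228

i=0: 5 = 2^2 + 1 (b=2); 2→3: 3^3 + 1 = 28; 28−1 = 27
i=1: 27 = 3^3 (b=3); 3→4: 4^4 = 256; 256−1 = 255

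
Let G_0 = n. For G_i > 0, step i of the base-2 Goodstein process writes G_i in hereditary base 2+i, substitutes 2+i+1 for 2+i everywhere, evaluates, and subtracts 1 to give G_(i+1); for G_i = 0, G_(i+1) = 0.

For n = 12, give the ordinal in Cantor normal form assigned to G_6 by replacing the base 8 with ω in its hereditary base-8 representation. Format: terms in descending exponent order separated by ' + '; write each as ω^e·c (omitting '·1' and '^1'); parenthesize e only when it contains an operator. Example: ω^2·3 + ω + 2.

ω^(ω + 1) + ω^2·2 + ω + 3

i=0: 12 = 2^(2 + 1) + 2^2 (b=2); 2→3: 3^(3 + 1) + 3^3 = 108; 108−1 = 107
i=1: 107 = 3^(3 + 1) + 2·3^2 + 2·3 + 2 (b=3); 3→4: 4^(4 + 1) + 2·4^2 + 2·4 + 2 = 1066; 1066−1 = 1065
i=2: 1065 = 4^(4 + 1) + 2·4^2 + 2·4 + 1 (b=4); 4→5: 5^(5 + 1) + 2·5^2 + 2·5 + 1 = 15686; 15686−1 = 15685
i=3: 15685 = 5^(5 + 1) + 2·5^2 + 2·5 (b=5); 5→6: 6^(6 + 1) + 2·6^2 + 2·6 = 280020; 280020−1 = 280019
i=4: 280019 = 6^(6 + 1) + 2·6^2 + 6 + 5 (b=6); 6→7: 7^(7 + 1) + 2·7^2 + 7 + 5 = 5764911; 5764911−1 = 5764910
i=5: 5764910 = 7^(7 + 1) + 2·7^2 + 7 + 4 (b=7); 7→8: 8^(8 + 1) + 2·8^2 + 8 + 4 = 134217868; 134217868−1 = 134217867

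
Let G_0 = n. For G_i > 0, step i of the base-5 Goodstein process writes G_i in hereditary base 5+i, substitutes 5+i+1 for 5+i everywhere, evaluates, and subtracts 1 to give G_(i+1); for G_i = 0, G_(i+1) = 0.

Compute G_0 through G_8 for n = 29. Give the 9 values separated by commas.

29, 39, 51, 65, 81, 99, 107, 115, 123

(0) 29|_5 = 5^2 + 4 ↦ 6^2 + 4|_6 = 40 ⇒ 39
(1) 39|_6 = 6^2 + 3 ↦ 7^2 + 3|_7 = 52 ⇒ 51
(2) 51|_7 = 7^2 + 2 ↦ 8^2 + 2|_8 = 66 ⇒ 65
(3) 65|_8 = 8^2 + 1 ↦ 9^2 + 1|_9 = 82 ⇒ 81
(4) 81|_9 = 9^2 ↦ 10^2|_10 = 100 ⇒ 99
(5) 99|_10 = 9·10 + 9 ↦ 9·11 + 9|_11 = 108 ⇒ 107
(6) 107|_11 = 9·11 + 8 ↦ 9·12 + 8|_12 = 116 ⇒ 115
(7) 115|_12 = 9·12 + 7 ↦ 9·13 + 7|_13 = 124 ⇒ 123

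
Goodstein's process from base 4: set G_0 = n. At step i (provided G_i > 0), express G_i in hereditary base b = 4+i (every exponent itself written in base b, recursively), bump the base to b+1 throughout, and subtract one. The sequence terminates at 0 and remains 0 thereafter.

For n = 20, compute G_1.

base 4: 20 = 4^2 + 4; at 5: 5^2 + 5 = 30; next = 29
base 5: 29 = 5^2 + 4; at 6: 6^2 + 4 = 40; next = 39

29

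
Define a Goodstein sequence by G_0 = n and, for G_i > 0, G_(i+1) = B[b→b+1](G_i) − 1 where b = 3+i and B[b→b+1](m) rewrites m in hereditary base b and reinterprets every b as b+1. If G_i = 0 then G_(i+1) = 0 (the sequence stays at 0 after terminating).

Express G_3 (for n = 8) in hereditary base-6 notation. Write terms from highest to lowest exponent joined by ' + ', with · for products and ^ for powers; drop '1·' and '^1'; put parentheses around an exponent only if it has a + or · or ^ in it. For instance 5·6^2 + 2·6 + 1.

step 0: 8 = 2·3 + 2; sub 4 for 3: 2·4 + 2; = 10; G_1 = 10−1 = 9
step 1: 9 = 2·4 + 1; sub 5 for 4: 2·5 + 1; = 11; G_2 = 11−1 = 10
step 2: 10 = 2·5; sub 6 for 5: 2·6; = 12; G_3 = 12−1 = 11

6 + 5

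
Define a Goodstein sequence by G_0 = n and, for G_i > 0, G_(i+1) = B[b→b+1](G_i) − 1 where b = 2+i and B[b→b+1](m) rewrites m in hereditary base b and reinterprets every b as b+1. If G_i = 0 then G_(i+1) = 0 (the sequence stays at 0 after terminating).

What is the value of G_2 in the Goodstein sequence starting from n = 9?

step 0: 9 = 2^(2 + 1) + 1; sub 3 for 2: 3^(3 + 1) + 1; = 82; G_1 = 82−1 = 81
step 1: 81 = 3^(3 + 1); sub 4 for 3: 4^(4 + 1); = 1024; G_2 = 1024−1 = 1023
step 2: 1023 = 3·4^4 + 3·4^3 + 3·4^2 + 3·4 + 3; sub 5 for 4: 3·5^5 + 3·5^3 + 3·5^2 + 3·5 + 3; = 9843; G_3 = 9843−1 = 9842

1023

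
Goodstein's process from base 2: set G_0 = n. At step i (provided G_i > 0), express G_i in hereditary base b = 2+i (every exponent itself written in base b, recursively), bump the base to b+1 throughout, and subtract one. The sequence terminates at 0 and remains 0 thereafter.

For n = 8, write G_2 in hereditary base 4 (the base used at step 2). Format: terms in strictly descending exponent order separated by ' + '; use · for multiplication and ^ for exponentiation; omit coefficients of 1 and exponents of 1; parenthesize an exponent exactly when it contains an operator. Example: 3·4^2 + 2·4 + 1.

8 —HB2→ 2^(2 + 1) —bump→ 3^(3 + 1) = 81 —(−1)→ 80
80 —HB3→ 2·3^3 + 2·3^2 + 2·3 + 2 —bump→ 2·4^4 + 2·4^2 + 2·4 + 2 = 554 —(−1)→ 553
553 —HB4→ 2·4^4 + 2·4^2 + 2·4 + 1 —bump→ 2·5^5 + 2·5^2 + 2·5 + 1 = 6311 —(−1)→ 6310

2·4^4 + 2·4^2 + 2·4 + 1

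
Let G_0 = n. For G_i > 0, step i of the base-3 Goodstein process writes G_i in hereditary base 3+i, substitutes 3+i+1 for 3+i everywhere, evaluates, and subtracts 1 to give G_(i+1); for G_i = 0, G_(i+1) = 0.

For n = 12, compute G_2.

27

step 0: 12 = 3^2 + 3; sub 4 for 3: 4^2 + 4; = 20; G_1 = 20−1 = 19
step 1: 19 = 4^2 + 3; sub 5 for 4: 5^2 + 3; = 28; G_2 = 28−1 = 27
step 2: 27 = 5^2 + 2; sub 6 for 5: 6^2 + 2; = 38; G_3 = 38−1 = 37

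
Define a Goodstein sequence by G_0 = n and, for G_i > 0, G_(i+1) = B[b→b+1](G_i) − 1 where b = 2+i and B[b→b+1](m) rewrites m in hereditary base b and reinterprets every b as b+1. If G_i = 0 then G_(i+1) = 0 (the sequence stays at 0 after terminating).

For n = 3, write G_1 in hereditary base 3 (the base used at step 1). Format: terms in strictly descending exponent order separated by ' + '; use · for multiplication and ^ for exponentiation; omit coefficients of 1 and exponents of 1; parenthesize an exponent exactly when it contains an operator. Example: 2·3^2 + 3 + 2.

3

(0) 3|_2 = 2 + 1 ↦ 3 + 1|_3 = 4 ⇒ 3
(1) 3|_3 = 3 ↦ 4|_4 = 4 ⇒ 3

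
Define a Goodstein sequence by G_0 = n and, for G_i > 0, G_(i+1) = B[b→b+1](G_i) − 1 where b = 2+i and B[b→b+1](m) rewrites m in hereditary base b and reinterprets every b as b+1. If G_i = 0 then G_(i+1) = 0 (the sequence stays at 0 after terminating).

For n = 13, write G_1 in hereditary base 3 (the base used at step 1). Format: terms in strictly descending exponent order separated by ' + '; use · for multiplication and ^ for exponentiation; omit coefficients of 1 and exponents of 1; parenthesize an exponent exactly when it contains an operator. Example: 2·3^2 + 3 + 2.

3^(3 + 1) + 3^3

G_0=13  [base 2] 2^(2 + 1) + 2^2 + 1  →[2↦3]→  3^(3 + 1) + 3^3 + 1 = 109  −1 ⇒ G_1=108
G_1=108  [base 3] 3^(3 + 1) + 3^3  →[3↦4]→  4^(4 + 1) + 4^4 = 1280  −1 ⇒ G_2=1279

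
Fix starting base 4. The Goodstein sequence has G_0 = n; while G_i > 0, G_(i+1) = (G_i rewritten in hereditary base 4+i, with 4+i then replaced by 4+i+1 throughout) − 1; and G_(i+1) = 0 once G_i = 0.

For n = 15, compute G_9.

28

i=0: 15 = 3·4 + 3 (b=4); 4→5: 3·5 + 3 = 18; 18−1 = 17
i=1: 17 = 3·5 + 2 (b=5); 5→6: 3·6 + 2 = 20; 20−1 = 19
i=2: 19 = 3·6 + 1 (b=6); 6→7: 3·7 + 1 = 22; 22−1 = 21
i=3: 21 = 3·7 (b=7); 7→8: 3·8 = 24; 24−1 = 23
i=4: 23 = 2·8 + 7 (b=8); 8→9: 2·9 + 7 = 25; 25−1 = 24
i=5: 24 = 2·9 + 6 (b=9); 9→10: 2·10 + 6 = 26; 26−1 = 25
i=6: 25 = 2·10 + 5 (b=10); 10→11: 2·11 + 5 = 27; 27−1 = 26
i=7: 26 = 2·11 + 4 (b=11); 11→12: 2·12 + 4 = 28; 28−1 = 27
i=8: 27 = 2·12 + 3 (b=12); 12→13: 2·13 + 3 = 29; 29−1 = 28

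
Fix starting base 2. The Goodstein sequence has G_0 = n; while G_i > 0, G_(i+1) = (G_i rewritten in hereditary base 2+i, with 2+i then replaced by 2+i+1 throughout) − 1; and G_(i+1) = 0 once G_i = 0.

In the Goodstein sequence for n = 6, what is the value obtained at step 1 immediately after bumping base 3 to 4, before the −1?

258

(0) 6|_2 = 2^2 + 2 ↦ 3^3 + 3|_3 = 30 ⇒ 29
(1) 29|_3 = 3^3 + 2 ↦ 4^4 + 2|_4 = 258 ⇒ 257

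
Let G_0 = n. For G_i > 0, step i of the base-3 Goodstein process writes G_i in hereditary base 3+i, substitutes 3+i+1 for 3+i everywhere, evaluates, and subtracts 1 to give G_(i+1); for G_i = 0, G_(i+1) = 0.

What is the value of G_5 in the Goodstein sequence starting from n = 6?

i=0: 6 = 2·3 (b=3); 3→4: 2·4 = 8; 8−1 = 7
i=1: 7 = 4 + 3 (b=4); 4→5: 5 + 3 = 8; 8−1 = 7
i=2: 7 = 5 + 2 (b=5); 5→6: 6 + 2 = 8; 8−1 = 7
i=3: 7 = 6 + 1 (b=6); 6→7: 7 + 1 = 8; 8−1 = 7
i=4: 7 = 7 (b=7); 7→8: 8 = 8; 8−1 = 7
i=5: 7 = 7 (b=8); 8→9: 7 = 7; 7−1 = 6

7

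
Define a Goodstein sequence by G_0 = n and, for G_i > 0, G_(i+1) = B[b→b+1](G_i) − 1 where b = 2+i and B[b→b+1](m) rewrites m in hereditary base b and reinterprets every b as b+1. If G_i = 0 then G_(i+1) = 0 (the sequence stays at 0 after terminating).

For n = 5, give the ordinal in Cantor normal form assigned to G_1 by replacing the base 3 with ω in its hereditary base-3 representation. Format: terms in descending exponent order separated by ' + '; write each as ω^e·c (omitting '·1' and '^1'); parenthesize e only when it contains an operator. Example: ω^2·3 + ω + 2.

ω^ω

G_0=5  [base 2] 2^2 + 1  →[2↦3]→  3^3 + 1 = 28  −1 ⇒ G_1=27
G_1=27  [base 3] 3^3  →[3↦4]→  4^4 = 256  −1 ⇒ G_2=255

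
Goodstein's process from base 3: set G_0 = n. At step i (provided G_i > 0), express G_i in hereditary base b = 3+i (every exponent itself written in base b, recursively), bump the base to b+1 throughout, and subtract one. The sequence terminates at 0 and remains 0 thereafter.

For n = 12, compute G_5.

63

12 —HB3→ 3^2 + 3 —bump→ 4^2 + 4 = 20 —(−1)→ 19
19 —HB4→ 4^2 + 3 —bump→ 5^2 + 3 = 28 —(−1)→ 27
27 —HB5→ 5^2 + 2 —bump→ 6^2 + 2 = 38 —(−1)→ 37
37 —HB6→ 6^2 + 1 —bump→ 7^2 + 1 = 50 —(−1)→ 49
49 —HB7→ 7^2 —bump→ 8^2 = 64 —(−1)→ 63
63 —HB8→ 7·8 + 7 —bump→ 7·9 + 7 = 70 —(−1)→ 69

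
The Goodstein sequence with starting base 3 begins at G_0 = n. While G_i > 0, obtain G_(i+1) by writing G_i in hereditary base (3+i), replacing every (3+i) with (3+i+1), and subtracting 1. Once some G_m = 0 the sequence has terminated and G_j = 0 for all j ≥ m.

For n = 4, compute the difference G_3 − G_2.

-1

4 —HB3→ 3 + 1 —bump→ 4 + 1 = 5 —(−1)→ 4
4 —HB4→ 4 —bump→ 5 = 5 —(−1)→ 4
4 —HB5→ 4 —bump→ 4 = 4 —(−1)→ 3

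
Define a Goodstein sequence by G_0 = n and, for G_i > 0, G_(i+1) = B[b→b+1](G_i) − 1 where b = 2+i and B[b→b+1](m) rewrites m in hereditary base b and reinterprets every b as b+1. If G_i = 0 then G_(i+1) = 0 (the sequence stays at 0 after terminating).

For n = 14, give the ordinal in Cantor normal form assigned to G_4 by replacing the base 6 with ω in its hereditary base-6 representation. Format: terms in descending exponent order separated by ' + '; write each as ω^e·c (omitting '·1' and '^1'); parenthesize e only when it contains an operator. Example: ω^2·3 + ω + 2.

ω^(ω + 1) + ω^5·5 + ω^4·5 + ω^3·5 + ω^2·5 + ω·5 + 5

G_0=14  [base 2] 2^(2 + 1) + 2^2 + 2  →[2↦3]→  3^(3 + 1) + 3^3 + 3 = 111  −1 ⇒ G_1=110
G_1=110  [base 3] 3^(3 + 1) + 3^3 + 2  →[3↦4]→  4^(4 + 1) + 4^4 + 2 = 1282  −1 ⇒ G_2=1281
G_2=1281  [base 4] 4^(4 + 1) + 4^4 + 1  →[4↦5]→  5^(5 + 1) + 5^5 + 1 = 18751  −1 ⇒ G_3=18750
G_3=18750  [base 5] 5^(5 + 1) + 5^5  →[5↦6]→  6^(6 + 1) + 6^6 = 326592  −1 ⇒ G_4=326591
G_4=326591  [base 6] 6^(6 + 1) + 5·6^5 + 5·6^4 + 5·6^3 + 5·6^2 + 5·6 + 5  →[6↦7]→  7^(7 + 1) + 5·7^5 + 5·7^4 + 5·7^3 + 5·7^2 + 5·7 + 5 = 5862841  −1 ⇒ G_5=5862840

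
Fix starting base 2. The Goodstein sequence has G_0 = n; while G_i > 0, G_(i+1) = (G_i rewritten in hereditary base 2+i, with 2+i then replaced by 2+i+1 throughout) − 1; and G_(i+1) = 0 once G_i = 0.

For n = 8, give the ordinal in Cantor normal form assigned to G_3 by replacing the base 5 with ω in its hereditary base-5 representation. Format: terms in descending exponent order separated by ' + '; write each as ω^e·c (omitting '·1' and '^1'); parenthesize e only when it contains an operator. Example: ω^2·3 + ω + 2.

ω^ω·2 + ω^2·2 + ω·2

[0] 8 ≡ 2^(2 + 1) (base 2). Lift 3: 81. −1: 80.
[1] 80 ≡ 2·3^3 + 2·3^2 + 2·3 + 2 (base 3). Lift 4: 554. −1: 553.
[2] 553 ≡ 2·4^4 + 2·4^2 + 2·4 + 1 (base 4). Lift 5: 6311. −1: 6310.
[3] 6310 ≡ 2·5^5 + 2·5^2 + 2·5 (base 5). Lift 6: 93396. −1: 93395.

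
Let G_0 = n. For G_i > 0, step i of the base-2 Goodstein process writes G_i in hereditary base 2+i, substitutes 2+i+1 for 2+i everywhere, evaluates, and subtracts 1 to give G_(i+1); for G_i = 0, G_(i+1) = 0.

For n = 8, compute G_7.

base 2: 8 = 2^(2 + 1); at 3: 3^(3 + 1) = 81; next = 80
base 3: 80 = 2·3^3 + 2·3^2 + 2·3 + 2; at 4: 2·4^4 + 2·4^2 + 2·4 + 2 = 554; next = 553
base 4: 553 = 2·4^4 + 2·4^2 + 2·4 + 1; at 5: 2·5^5 + 2·5^2 + 2·5 + 1 = 6311; next = 6310
base 5: 6310 = 2·5^5 + 2·5^2 + 2·5; at 6: 2·6^6 + 2·6^2 + 2·6 = 93396; next = 93395
base 6: 93395 = 2·6^6 + 2·6^2 + 6 + 5; at 7: 2·7^7 + 2·7^2 + 7 + 5 = 1647196; next = 1647195
base 7: 1647195 = 2·7^7 + 2·7^2 + 7 + 4; at 8: 2·8^8 + 2·8^2 + 8 + 4 = 33554572; next = 33554571
base 8: 33554571 = 2·8^8 + 2·8^2 + 8 + 3; at 9: 2·9^9 + 2·9^2 + 9 + 3 = 774841152; next = 774841151
base 9: 774841151 = 2·9^9 + 2·9^2 + 9 + 2; at 10: 2·10^10 + 2·10^2 + 10 + 2 = 20000000212; next = 20000000211

774841151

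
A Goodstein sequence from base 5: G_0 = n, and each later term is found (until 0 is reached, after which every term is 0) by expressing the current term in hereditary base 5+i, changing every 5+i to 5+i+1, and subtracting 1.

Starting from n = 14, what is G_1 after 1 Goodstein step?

15

G_0=14  [base 5] 2·5 + 4  →[5↦6]→  2·6 + 4 = 16  −1 ⇒ G_1=15
G_1=15  [base 6] 2·6 + 3  →[6↦7]→  2·7 + 3 = 17  −1 ⇒ G_2=16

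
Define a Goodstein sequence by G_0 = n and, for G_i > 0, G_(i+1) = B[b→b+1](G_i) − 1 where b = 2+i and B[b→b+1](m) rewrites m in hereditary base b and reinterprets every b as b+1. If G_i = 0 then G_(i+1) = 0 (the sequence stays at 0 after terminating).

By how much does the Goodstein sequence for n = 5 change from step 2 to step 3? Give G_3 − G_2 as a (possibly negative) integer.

212

G_0=5  [base 2] 2^2 + 1  →[2↦3]→  3^3 + 1 = 28  −1 ⇒ G_1=27
G_1=27  [base 3] 3^3  →[3↦4]→  4^4 = 256  −1 ⇒ G_2=255
G_2=255  [base 4] 3·4^3 + 3·4^2 + 3·4 + 3  →[4↦5]→  3·5^3 + 3·5^2 + 3·5 + 3 = 468  −1 ⇒ G_3=467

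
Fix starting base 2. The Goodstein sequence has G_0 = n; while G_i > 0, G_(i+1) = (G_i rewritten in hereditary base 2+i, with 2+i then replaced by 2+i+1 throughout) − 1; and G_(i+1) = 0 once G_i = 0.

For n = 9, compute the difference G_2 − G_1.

942

G_0=9  [base 2] 2^(2 + 1) + 1  →[2↦3]→  3^(3 + 1) + 1 = 82  −1 ⇒ G_1=81
G_1=81  [base 3] 3^(3 + 1)  →[3↦4]→  4^(4 + 1) = 1024  −1 ⇒ G_2=1023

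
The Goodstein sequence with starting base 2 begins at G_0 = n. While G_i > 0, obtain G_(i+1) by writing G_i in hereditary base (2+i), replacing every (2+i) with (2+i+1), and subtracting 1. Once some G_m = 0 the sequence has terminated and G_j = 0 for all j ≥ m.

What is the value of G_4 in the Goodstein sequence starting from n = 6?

46655

G_0=6  [base 2] 2^2 + 2  →[2↦3]→  3^3 + 3 = 30  −1 ⇒ G_1=29
G_1=29  [base 3] 3^3 + 2  →[3↦4]→  4^4 + 2 = 258  −1 ⇒ G_2=257
G_2=257  [base 4] 4^4 + 1  →[4↦5]→  5^5 + 1 = 3126  −1 ⇒ G_3=3125
G_3=3125  [base 5] 5^5  →[5↦6]→  6^6 = 46656  −1 ⇒ G_4=46655
G_4=46655  [base 6] 5·6^5 + 5·6^4 + 5·6^3 + 5·6^2 + 5·6 + 5  →[6↦7]→  5·7^5 + 5·7^4 + 5·7^3 + 5·7^2 + 5·7 + 5 = 98040  −1 ⇒ G_5=98039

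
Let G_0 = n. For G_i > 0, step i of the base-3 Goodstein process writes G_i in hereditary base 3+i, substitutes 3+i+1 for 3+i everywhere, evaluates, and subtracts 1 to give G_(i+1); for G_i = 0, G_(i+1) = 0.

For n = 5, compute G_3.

(0) 5|_3 = 3 + 2 ↦ 4 + 2|_4 = 6 ⇒ 5
(1) 5|_4 = 4 + 1 ↦ 5 + 1|_5 = 6 ⇒ 5
(2) 5|_5 = 5 ↦ 6|_6 = 6 ⇒ 5
(3) 5|_6 = 5 ↦ 5|_7 = 5 ⇒ 4

5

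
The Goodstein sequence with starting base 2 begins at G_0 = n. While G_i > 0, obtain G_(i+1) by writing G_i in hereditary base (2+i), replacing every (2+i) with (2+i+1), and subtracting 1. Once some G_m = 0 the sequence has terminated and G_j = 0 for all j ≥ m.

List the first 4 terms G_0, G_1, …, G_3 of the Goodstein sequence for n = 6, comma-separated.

G_0=6  [base 2] 2^2 + 2  →[2↦3]→  3^3 + 3 = 30  −1 ⇒ G_1=29
G_1=29  [base 3] 3^3 + 2  →[3↦4]→  4^4 + 2 = 258  −1 ⇒ G_2=257
G_2=257  [base 4] 4^4 + 1  →[4↦5]→  5^5 + 1 = 3126  −1 ⇒ G_3=3125

6, 29, 257, 3125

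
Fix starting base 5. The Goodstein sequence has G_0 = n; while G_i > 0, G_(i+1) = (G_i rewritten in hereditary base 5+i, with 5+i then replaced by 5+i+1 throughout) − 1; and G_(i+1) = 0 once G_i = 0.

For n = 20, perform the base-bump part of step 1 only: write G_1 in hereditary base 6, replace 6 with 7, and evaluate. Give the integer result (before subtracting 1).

[0] 20 ≡ 4·5 (base 5). Lift 6: 24. −1: 23.
[1] 23 ≡ 3·6 + 5 (base 6). Lift 7: 26. −1: 25.

26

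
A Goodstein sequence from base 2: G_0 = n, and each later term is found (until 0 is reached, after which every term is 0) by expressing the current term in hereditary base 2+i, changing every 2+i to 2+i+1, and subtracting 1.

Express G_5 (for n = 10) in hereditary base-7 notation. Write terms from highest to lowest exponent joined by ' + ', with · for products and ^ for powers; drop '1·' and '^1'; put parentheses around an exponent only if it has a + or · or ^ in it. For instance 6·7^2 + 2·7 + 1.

5·7^7 + 5·7^5 + 5·7^4 + 5·7^3 + 5·7^2 + 5·7 + 4

[0] 10 ≡ 2^(2 + 1) + 2 (base 2). Lift 3: 84. −1: 83.
[1] 83 ≡ 3^(3 + 1) + 2 (base 3). Lift 4: 1026. −1: 1025.
[2] 1025 ≡ 4^(4 + 1) + 1 (base 4). Lift 5: 15626. −1: 15625.
[3] 15625 ≡ 5^(5 + 1) (base 5). Lift 6: 279936. −1: 279935.
[4] 279935 ≡ 5·6^6 + 5·6^5 + 5·6^4 + 5·6^3 + 5·6^2 + 5·6 + 5 (base 6). Lift 7: 4215755. −1: 4215754.
[5] 4215754 ≡ 5·7^7 + 5·7^5 + 5·7^4 + 5·7^3 + 5·7^2 + 5·7 + 4 (base 7). Lift 8: 84073324. −1: 84073323.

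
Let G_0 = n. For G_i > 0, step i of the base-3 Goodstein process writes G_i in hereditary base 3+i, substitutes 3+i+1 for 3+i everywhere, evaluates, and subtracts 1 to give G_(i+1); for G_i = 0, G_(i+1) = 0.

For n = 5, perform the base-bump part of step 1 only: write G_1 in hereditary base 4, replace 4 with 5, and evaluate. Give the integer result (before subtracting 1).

6

[0] 5 ≡ 3 + 2 (base 3). Lift 4: 6. −1: 5.
[1] 5 ≡ 4 + 1 (base 4). Lift 5: 6. −1: 5.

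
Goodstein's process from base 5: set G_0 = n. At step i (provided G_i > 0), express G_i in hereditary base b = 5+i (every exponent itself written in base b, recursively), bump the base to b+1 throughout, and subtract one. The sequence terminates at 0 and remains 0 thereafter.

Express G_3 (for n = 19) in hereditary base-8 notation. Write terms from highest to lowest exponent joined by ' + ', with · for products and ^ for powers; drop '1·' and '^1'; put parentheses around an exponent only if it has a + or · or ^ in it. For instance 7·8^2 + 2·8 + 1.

step 0: 19 = 3·5 + 4; sub 6 for 5: 3·6 + 4; = 22; G_1 = 22−1 = 21
step 1: 21 = 3·6 + 3; sub 7 for 6: 3·7 + 3; = 24; G_2 = 24−1 = 23
step 2: 23 = 3·7 + 2; sub 8 for 7: 3·8 + 2; = 26; G_3 = 26−1 = 25
step 3: 25 = 3·8 + 1; sub 9 for 8: 3·9 + 1; = 28; G_4 = 28−1 = 27

3·8 + 1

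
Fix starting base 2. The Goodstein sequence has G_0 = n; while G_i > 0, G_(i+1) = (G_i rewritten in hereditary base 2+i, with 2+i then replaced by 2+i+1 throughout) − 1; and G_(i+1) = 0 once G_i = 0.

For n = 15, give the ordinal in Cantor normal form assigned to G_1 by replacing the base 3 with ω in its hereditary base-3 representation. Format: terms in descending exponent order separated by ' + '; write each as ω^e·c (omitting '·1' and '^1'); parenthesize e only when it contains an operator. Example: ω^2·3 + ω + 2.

ω^(ω + 1) + ω^ω + ω

15 —HB2→ 2^(2 + 1) + 2^2 + 2 + 1 —bump→ 3^(3 + 1) + 3^3 + 3 + 1 = 112 —(−1)→ 111
111 —HB3→ 3^(3 + 1) + 3^3 + 3 —bump→ 4^(4 + 1) + 4^4 + 4 = 1284 —(−1)→ 1283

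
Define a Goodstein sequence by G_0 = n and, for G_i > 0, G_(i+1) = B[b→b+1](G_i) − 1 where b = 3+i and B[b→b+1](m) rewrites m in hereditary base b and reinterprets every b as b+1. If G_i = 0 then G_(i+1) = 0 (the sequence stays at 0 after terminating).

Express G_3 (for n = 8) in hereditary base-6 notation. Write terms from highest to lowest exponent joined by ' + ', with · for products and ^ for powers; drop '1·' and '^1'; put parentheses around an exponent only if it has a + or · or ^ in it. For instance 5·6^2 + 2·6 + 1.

base 3: 8 = 2·3 + 2; at 4: 2·4 + 2 = 10; next = 9
base 4: 9 = 2·4 + 1; at 5: 2·5 + 1 = 11; next = 10
base 5: 10 = 2·5; at 6: 2·6 = 12; next = 11
base 6: 11 = 6 + 5; at 7: 7 + 5 = 12; next = 11

6 + 5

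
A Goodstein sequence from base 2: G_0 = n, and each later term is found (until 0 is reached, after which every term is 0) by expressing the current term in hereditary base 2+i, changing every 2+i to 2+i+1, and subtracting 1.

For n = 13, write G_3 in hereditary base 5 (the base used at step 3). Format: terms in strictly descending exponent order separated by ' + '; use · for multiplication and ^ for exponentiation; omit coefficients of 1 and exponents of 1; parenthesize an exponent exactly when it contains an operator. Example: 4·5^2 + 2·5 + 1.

G_0=13  [base 2] 2^(2 + 1) + 2^2 + 1  →[2↦3]→  3^(3 + 1) + 3^3 + 1 = 109  −1 ⇒ G_1=108
G_1=108  [base 3] 3^(3 + 1) + 3^3  →[3↦4]→  4^(4 + 1) + 4^4 = 1280  −1 ⇒ G_2=1279
G_2=1279  [base 4] 4^(4 + 1) + 3·4^3 + 3·4^2 + 3·4 + 3  →[4↦5]→  5^(5 + 1) + 3·5^3 + 3·5^2 + 3·5 + 3 = 16093  −1 ⇒ G_3=16092
G_3=16092  [base 5] 5^(5 + 1) + 3·5^3 + 3·5^2 + 3·5 + 2  →[5↦6]→  6^(6 + 1) + 3·6^3 + 3·6^2 + 3·6 + 2 = 280712  −1 ⇒ G_4=280711

5^(5 + 1) + 3·5^3 + 3·5^2 + 3·5 + 2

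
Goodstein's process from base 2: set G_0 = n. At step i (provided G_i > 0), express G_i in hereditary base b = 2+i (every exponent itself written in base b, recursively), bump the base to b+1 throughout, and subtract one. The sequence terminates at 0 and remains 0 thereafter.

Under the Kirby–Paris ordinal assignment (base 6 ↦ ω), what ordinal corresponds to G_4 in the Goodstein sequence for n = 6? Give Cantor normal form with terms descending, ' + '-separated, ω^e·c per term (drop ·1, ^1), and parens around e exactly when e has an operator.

6 —HB2→ 2^2 + 2 —bump→ 3^3 + 3 = 30 —(−1)→ 29
29 —HB3→ 3^3 + 2 —bump→ 4^4 + 2 = 258 —(−1)→ 257
257 —HB4→ 4^4 + 1 —bump→ 5^5 + 1 = 3126 —(−1)→ 3125
3125 —HB5→ 5^5 —bump→ 6^6 = 46656 —(−1)→ 46655

ω^5·5 + ω^4·5 + ω^3·5 + ω^2·5 + ω·5 + 5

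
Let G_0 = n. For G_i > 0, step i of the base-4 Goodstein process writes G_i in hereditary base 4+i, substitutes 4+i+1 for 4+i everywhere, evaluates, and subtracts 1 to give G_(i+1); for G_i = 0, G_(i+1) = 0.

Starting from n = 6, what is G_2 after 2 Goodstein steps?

i=0: 6 = 4 + 2 (b=4); 4→5: 5 + 2 = 7; 7−1 = 6
i=1: 6 = 5 + 1 (b=5); 5→6: 6 + 1 = 7; 7−1 = 6
i=2: 6 = 6 (b=6); 6→7: 7 = 7; 7−1 = 6

6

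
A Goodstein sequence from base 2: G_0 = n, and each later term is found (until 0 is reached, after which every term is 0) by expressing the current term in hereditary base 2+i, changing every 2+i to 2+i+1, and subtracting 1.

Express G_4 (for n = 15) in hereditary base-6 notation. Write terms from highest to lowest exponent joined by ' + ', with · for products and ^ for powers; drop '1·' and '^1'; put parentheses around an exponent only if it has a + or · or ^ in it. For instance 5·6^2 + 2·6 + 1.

6^(6 + 1) + 6^6 + 1

15 —HB2→ 2^(2 + 1) + 2^2 + 2 + 1 —bump→ 3^(3 + 1) + 3^3 + 3 + 1 = 112 —(−1)→ 111
111 —HB3→ 3^(3 + 1) + 3^3 + 3 —bump→ 4^(4 + 1) + 4^4 + 4 = 1284 —(−1)→ 1283
1283 —HB4→ 4^(4 + 1) + 4^4 + 3 —bump→ 5^(5 + 1) + 5^5 + 3 = 18753 —(−1)→ 18752
18752 —HB5→ 5^(5 + 1) + 5^5 + 2 —bump→ 6^(6 + 1) + 6^6 + 2 = 326594 —(−1)→ 326593
326593 —HB6→ 6^(6 + 1) + 6^6 + 1 —bump→ 7^(7 + 1) + 7^7 + 1 = 6588345 —(−1)→ 6588344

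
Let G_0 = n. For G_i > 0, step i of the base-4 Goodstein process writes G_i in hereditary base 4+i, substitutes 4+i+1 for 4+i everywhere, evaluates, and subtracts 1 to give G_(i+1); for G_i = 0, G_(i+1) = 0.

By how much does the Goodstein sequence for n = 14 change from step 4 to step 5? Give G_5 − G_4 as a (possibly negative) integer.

1

step 0: 14 = 3·4 + 2; sub 5 for 4: 3·5 + 2; = 17; G_1 = 17−1 = 16
step 1: 16 = 3·5 + 1; sub 6 for 5: 3·6 + 1; = 19; G_2 = 19−1 = 18
step 2: 18 = 3·6; sub 7 for 6: 3·7; = 21; G_3 = 21−1 = 20
step 3: 20 = 2·7 + 6; sub 8 for 7: 2·8 + 6; = 22; G_4 = 22−1 = 21
step 4: 21 = 2·8 + 5; sub 9 for 8: 2·9 + 5; = 23; G_5 = 23−1 = 22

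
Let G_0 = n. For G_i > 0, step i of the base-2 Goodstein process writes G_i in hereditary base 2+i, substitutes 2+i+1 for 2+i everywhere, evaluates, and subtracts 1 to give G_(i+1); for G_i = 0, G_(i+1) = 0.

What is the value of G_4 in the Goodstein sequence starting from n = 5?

775

5 —HB2→ 2^2 + 1 —bump→ 3^3 + 1 = 28 —(−1)→ 27
27 —HB3→ 3^3 —bump→ 4^4 = 256 —(−1)→ 255
255 —HB4→ 3·4^3 + 3·4^2 + 3·4 + 3 —bump→ 3·5^3 + 3·5^2 + 3·5 + 3 = 468 —(−1)→ 467
467 —HB5→ 3·5^3 + 3·5^2 + 3·5 + 2 —bump→ 3·6^3 + 3·6^2 + 3·6 + 2 = 776 —(−1)→ 775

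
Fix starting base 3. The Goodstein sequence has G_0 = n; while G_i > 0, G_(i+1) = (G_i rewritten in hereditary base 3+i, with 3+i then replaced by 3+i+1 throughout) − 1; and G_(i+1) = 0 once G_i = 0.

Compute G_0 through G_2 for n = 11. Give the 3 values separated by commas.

[0] 11 ≡ 3^2 + 2 (base 3). Lift 4: 18. −1: 17.
[1] 17 ≡ 4^2 + 1 (base 4). Lift 5: 26. −1: 25.

11, 17, 25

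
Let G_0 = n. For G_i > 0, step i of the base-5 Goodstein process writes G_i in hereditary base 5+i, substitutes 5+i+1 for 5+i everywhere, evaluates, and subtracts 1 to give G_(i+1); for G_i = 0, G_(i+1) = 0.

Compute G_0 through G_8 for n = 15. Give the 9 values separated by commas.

15, 17, 18, 19, 20, 21, 22, 23, 23

step 0: 15 = 3·5; sub 6 for 5: 3·6; = 18; G_1 = 18−1 = 17
step 1: 17 = 2·6 + 5; sub 7 for 6: 2·7 + 5; = 19; G_2 = 19−1 = 18
step 2: 18 = 2·7 + 4; sub 8 for 7: 2·8 + 4; = 20; G_3 = 20−1 = 19
step 3: 19 = 2·8 + 3; sub 9 for 8: 2·9 + 3; = 21; G_4 = 21−1 = 20
step 4: 20 = 2·9 + 2; sub 10 for 9: 2·10 + 2; = 22; G_5 = 22−1 = 21
step 5: 21 = 2·10 + 1; sub 11 for 10: 2·11 + 1; = 23; G_6 = 23−1 = 22
step 6: 22 = 2·11; sub 12 for 11: 2·12; = 24; G_7 = 24−1 = 23
step 7: 23 = 12 + 11; sub 13 for 12: 13 + 11; = 24; G_8 = 24−1 = 23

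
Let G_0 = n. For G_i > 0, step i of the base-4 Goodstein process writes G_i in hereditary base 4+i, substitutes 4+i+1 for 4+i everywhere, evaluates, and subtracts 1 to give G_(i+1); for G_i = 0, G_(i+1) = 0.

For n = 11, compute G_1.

G_0 = 11. HB_4(11) = 2·4 + 3. Bump = 13. G_1 = 12.
G_1 = 12. HB_5(12) = 2·5 + 2. Bump = 14. G_2 = 13.

12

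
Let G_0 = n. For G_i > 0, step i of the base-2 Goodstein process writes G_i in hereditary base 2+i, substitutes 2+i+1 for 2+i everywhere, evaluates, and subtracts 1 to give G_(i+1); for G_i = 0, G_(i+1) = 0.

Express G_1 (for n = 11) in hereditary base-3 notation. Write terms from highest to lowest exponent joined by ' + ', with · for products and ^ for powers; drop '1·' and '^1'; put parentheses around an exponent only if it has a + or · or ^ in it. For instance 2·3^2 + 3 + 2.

3^(3 + 1) + 3

base 2: 11 = 2^(2 + 1) + 2 + 1; at 3: 3^(3 + 1) + 3 + 1 = 85; next = 84
base 3: 84 = 3^(3 + 1) + 3; at 4: 4^(4 + 1) + 4 = 1028; next = 1027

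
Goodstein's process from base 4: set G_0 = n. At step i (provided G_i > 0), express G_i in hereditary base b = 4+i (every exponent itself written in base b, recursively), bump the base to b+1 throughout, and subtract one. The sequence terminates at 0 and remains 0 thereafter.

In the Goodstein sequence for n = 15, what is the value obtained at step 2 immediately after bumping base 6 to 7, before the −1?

step 0: 15 = 3·4 + 3; sub 5 for 4: 3·5 + 3; = 18; G_1 = 18−1 = 17
step 1: 17 = 3·5 + 2; sub 6 for 5: 3·6 + 2; = 20; G_2 = 20−1 = 19
step 2: 19 = 3·6 + 1; sub 7 for 6: 3·7 + 1; = 22; G_3 = 22−1 = 21

22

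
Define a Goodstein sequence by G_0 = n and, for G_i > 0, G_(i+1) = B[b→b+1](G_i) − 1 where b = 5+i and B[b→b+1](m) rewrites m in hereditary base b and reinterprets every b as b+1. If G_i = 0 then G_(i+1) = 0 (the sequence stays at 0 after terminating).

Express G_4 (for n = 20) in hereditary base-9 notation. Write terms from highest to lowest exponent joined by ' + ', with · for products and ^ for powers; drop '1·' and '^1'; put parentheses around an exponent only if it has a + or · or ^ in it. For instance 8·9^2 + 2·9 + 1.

[0] 20 ≡ 4·5 (base 5). Lift 6: 24. −1: 23.
[1] 23 ≡ 3·6 + 5 (base 6). Lift 7: 26. −1: 25.
[2] 25 ≡ 3·7 + 4 (base 7). Lift 8: 28. −1: 27.
[3] 27 ≡ 3·8 + 3 (base 8). Lift 9: 30. −1: 29.
[4] 29 ≡ 3·9 + 2 (base 9). Lift 10: 32. −1: 31.

3·9 + 2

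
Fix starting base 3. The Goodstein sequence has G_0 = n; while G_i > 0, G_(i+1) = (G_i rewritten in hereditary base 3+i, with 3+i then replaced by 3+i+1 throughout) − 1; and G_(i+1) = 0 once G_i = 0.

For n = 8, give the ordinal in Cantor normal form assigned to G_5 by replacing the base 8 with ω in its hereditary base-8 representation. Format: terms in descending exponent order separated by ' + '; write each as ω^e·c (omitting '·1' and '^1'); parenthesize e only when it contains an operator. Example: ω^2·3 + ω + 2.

ω + 3

base 3: 8 = 2·3 + 2; at 4: 2·4 + 2 = 10; next = 9
base 4: 9 = 2·4 + 1; at 5: 2·5 + 1 = 11; next = 10
base 5: 10 = 2·5; at 6: 2·6 = 12; next = 11
base 6: 11 = 6 + 5; at 7: 7 + 5 = 12; next = 11
base 7: 11 = 7 + 4; at 8: 8 + 4 = 12; next = 11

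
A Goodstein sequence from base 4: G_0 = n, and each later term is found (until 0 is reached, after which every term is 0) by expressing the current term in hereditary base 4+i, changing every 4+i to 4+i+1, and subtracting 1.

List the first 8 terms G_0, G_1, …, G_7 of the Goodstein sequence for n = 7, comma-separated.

7, 7, 7, 7, 7, 6, 5, 4

G_0=7  [base 4] 4 + 3  →[4↦5]→  5 + 3 = 8  −1 ⇒ G_1=7
G_1=7  [base 5] 5 + 2  →[5↦6]→  6 + 2 = 8  −1 ⇒ G_2=7
G_2=7  [base 6] 6 + 1  →[6↦7]→  7 + 1 = 8  −1 ⇒ G_3=7
G_3=7  [base 7] 7  →[7↦8]→  8 = 8  −1 ⇒ G_4=7
G_4=7  [base 8] 7  →[8↦9]→  7 = 7  −1 ⇒ G_5=6
G_5=6  [base 9] 6  →[9↦10]→  6 = 6  −1 ⇒ G_6=5
G_6=5  [base 10] 5  →[10↦11]→  5 = 5  −1 ⇒ G_7=4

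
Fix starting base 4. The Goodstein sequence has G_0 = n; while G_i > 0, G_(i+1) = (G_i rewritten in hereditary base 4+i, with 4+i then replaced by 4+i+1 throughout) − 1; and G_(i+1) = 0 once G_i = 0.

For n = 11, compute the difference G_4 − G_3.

1

G_0=11  [base 4] 2·4 + 3  →[4↦5]→  2·5 + 3 = 13  −1 ⇒ G_1=12
G_1=12  [base 5] 2·5 + 2  →[5↦6]→  2·6 + 2 = 14  −1 ⇒ G_2=13
G_2=13  [base 6] 2·6 + 1  →[6↦7]→  2·7 + 1 = 15  −1 ⇒ G_3=14
G_3=14  [base 7] 2·7  →[7↦8]→  2·8 = 16  −1 ⇒ G_4=15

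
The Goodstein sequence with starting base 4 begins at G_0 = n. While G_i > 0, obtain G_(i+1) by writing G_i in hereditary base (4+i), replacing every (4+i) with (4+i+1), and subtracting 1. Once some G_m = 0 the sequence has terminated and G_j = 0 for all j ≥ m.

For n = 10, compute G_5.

i=0: 10 = 2·4 + 2 (b=4); 4→5: 2·5 + 2 = 12; 12−1 = 11
i=1: 11 = 2·5 + 1 (b=5); 5→6: 2·6 + 1 = 13; 13−1 = 12
i=2: 12 = 2·6 (b=6); 6→7: 2·7 = 14; 14−1 = 13
i=3: 13 = 7 + 6 (b=7); 7→8: 8 + 6 = 14; 14−1 = 13
i=4: 13 = 8 + 5 (b=8); 8→9: 9 + 5 = 14; 14−1 = 13
i=5: 13 = 9 + 4 (b=9); 9→10: 10 + 4 = 14; 14−1 = 13

13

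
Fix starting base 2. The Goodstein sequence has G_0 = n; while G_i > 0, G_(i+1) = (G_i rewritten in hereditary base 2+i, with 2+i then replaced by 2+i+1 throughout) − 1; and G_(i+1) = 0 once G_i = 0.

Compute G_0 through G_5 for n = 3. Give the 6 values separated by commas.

[0] 3 ≡ 2 + 1 (base 2). Lift 3: 4. −1: 3.
[1] 3 ≡ 3 (base 3). Lift 4: 4. −1: 3.
[2] 3 ≡ 3 (base 4). Lift 5: 3. −1: 2.
[3] 2 ≡ 2 (base 5). Lift 6: 2. −1: 1.
[4] 1 ≡ 1 (base 6). Lift 7: 1. −1: 0.

3, 3, 3, 2, 1, 0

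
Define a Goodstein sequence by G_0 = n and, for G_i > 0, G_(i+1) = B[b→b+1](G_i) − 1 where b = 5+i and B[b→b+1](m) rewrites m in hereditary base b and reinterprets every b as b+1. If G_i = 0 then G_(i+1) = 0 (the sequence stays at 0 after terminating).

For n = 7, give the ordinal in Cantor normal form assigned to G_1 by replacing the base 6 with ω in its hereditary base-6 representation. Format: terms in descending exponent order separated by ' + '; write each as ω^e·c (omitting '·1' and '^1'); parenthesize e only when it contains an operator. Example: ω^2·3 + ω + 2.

[0] 7 ≡ 5 + 2 (base 5). Lift 6: 8. −1: 7.
[1] 7 ≡ 6 + 1 (base 6). Lift 7: 8. −1: 7.

ω + 1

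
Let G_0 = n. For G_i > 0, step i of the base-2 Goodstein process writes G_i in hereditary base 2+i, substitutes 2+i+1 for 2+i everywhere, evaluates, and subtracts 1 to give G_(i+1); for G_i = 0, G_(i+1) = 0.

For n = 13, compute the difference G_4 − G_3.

264619

G_0 = 13. HB_2(13) = 2^(2 + 1) + 2^2 + 1. Bump = 109. G_1 = 108.
G_1 = 108. HB_3(108) = 3^(3 + 1) + 3^3. Bump = 1280. G_2 = 1279.
G_2 = 1279. HB_4(1279) = 4^(4 + 1) + 3·4^3 + 3·4^2 + 3·4 + 3. Bump = 16093. G_3 = 16092.
G_3 = 16092. HB_5(16092) = 5^(5 + 1) + 3·5^3 + 3·5^2 + 3·5 + 2. Bump = 280712. G_4 = 280711.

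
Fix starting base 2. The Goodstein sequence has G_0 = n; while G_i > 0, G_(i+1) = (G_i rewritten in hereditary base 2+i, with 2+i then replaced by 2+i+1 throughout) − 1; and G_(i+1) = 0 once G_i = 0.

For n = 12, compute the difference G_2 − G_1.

i=0: 12 = 2^(2 + 1) + 2^2 (b=2); 2→3: 3^(3 + 1) + 3^3 = 108; 108−1 = 107
i=1: 107 = 3^(3 + 1) + 2·3^2 + 2·3 + 2 (b=3); 3→4: 4^(4 + 1) + 2·4^2 + 2·4 + 2 = 1066; 1066−1 = 1065

958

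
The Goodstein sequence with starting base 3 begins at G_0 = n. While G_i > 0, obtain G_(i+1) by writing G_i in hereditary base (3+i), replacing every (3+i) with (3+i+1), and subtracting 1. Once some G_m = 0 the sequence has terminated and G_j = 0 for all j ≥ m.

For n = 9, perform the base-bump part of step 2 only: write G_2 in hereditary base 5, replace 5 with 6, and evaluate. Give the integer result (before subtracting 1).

20

step 0: 9 = 3^2; sub 4 for 3: 4^2; = 16; G_1 = 16−1 = 15
step 1: 15 = 3·4 + 3; sub 5 for 4: 3·5 + 3; = 18; G_2 = 18−1 = 17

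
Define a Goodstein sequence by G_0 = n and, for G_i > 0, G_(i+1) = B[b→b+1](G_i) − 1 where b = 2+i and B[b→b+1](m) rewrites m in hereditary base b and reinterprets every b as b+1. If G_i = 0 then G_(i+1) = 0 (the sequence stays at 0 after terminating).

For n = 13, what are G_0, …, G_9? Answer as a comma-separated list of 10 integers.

13, 108, 1279, 16092, 280711, 5765998, 134219479, 3486786855, 100000003325, 3138428381103

G_0 = 13. HB_2(13) = 2^(2 + 1) + 2^2 + 1. Bump = 109. G_1 = 108.
G_1 = 108. HB_3(108) = 3^(3 + 1) + 3^3. Bump = 1280. G_2 = 1279.
G_2 = 1279. HB_4(1279) = 4^(4 + 1) + 3·4^3 + 3·4^2 + 3·4 + 3. Bump = 16093. G_3 = 16092.
G_3 = 16092. HB_5(16092) = 5^(5 + 1) + 3·5^3 + 3·5^2 + 3·5 + 2. Bump = 280712. G_4 = 280711.
G_4 = 280711. HB_6(280711) = 6^(6 + 1) + 3·6^3 + 3·6^2 + 3·6 + 1. Bump = 5765999. G_5 = 5765998.
G_5 = 5765998. HB_7(5765998) = 7^(7 + 1) + 3·7^3 + 3·7^2 + 3·7. Bump = 134219480. G_6 = 134219479.
G_6 = 134219479. HB_8(134219479) = 8^(8 + 1) + 3·8^3 + 3·8^2 + 2·8 + 7. Bump = 3486786856. G_7 = 3486786855.
G_7 = 3486786855. HB_9(3486786855) = 9^(9 + 1) + 3·9^3 + 3·9^2 + 2·9 + 6. Bump = 100000003326. G_8 = 100000003325.
G_8 = 100000003325. HB_10(100000003325) = 10^(10 + 1) + 3·10^3 + 3·10^2 + 2·10 + 5. Bump = 3138428381104. G_9 = 3138428381103.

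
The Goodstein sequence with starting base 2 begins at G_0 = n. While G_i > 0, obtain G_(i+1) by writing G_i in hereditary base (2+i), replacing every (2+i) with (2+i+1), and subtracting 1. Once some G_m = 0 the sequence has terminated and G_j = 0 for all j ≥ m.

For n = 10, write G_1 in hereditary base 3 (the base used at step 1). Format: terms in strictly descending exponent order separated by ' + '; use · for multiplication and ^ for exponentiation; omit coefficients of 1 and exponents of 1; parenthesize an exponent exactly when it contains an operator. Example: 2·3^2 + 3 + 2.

3^(3 + 1) + 2

[0] 10 ≡ 2^(2 + 1) + 2 (base 2). Lift 3: 84. −1: 83.
[1] 83 ≡ 3^(3 + 1) + 2 (base 3). Lift 4: 1026. −1: 1025.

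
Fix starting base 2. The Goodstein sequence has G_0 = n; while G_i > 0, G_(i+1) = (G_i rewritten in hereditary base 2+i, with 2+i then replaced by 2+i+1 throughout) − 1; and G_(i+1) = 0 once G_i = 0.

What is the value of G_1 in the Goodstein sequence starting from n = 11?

base 2: 11 = 2^(2 + 1) + 2 + 1; at 3: 3^(3 + 1) + 3 + 1 = 85; next = 84
base 3: 84 = 3^(3 + 1) + 3; at 4: 4^(4 + 1) + 4 = 1028; next = 1027

84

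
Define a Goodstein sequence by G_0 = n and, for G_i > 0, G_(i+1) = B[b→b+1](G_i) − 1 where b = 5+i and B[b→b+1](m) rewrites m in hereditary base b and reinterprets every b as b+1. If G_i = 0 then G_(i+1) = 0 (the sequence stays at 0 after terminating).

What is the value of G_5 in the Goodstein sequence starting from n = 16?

base 5: 16 = 3·5 + 1; at 6: 3·6 + 1 = 19; next = 18
base 6: 18 = 3·6; at 7: 3·7 = 21; next = 20
base 7: 20 = 2·7 + 6; at 8: 2·8 + 6 = 22; next = 21
base 8: 21 = 2·8 + 5; at 9: 2·9 + 5 = 23; next = 22
base 9: 22 = 2·9 + 4; at 10: 2·10 + 4 = 24; next = 23
base 10: 23 = 2·10 + 3; at 11: 2·11 + 3 = 25; next = 24

23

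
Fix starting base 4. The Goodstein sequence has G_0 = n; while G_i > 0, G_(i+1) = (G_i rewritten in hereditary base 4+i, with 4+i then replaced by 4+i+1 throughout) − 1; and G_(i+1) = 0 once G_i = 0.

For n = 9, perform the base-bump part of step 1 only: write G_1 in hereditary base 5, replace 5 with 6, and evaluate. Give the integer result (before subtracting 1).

base 4: 9 = 2·4 + 1; at 5: 2·5 + 1 = 11; next = 10
base 5: 10 = 2·5; at 6: 2·6 = 12; next = 11

12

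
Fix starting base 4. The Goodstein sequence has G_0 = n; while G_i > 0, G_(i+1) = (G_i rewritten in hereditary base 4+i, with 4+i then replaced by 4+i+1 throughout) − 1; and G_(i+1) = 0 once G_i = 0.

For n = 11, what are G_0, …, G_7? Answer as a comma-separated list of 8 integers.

step 0: 11 = 2·4 + 3; sub 5 for 4: 2·5 + 3; = 13; G_1 = 13−1 = 12
step 1: 12 = 2·5 + 2; sub 6 for 5: 2·6 + 2; = 14; G_2 = 14−1 = 13
step 2: 13 = 2·6 + 1; sub 7 for 6: 2·7 + 1; = 15; G_3 = 15−1 = 14
step 3: 14 = 2·7; sub 8 for 7: 2·8; = 16; G_4 = 16−1 = 15
step 4: 15 = 8 + 7; sub 9 for 8: 9 + 7; = 16; G_5 = 16−1 = 15
step 5: 15 = 9 + 6; sub 10 for 9: 10 + 6; = 16; G_6 = 16−1 = 15
step 6: 15 = 10 + 5; sub 11 for 10: 11 + 5; = 16; G_7 = 16−1 = 15

11, 12, 13, 14, 15, 15, 15, 15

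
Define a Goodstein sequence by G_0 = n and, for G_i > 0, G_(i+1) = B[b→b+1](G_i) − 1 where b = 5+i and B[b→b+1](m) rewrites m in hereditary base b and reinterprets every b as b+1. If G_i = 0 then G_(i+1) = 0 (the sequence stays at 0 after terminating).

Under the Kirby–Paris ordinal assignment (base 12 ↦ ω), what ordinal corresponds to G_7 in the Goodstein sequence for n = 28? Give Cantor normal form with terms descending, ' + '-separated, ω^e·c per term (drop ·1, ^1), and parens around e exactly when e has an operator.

base 5: 28 = 5^2 + 3; at 6: 6^2 + 3 = 39; next = 38
base 6: 38 = 6^2 + 2; at 7: 7^2 + 2 = 51; next = 50
base 7: 50 = 7^2 + 1; at 8: 8^2 + 1 = 65; next = 64
base 8: 64 = 8^2; at 9: 9^2 = 81; next = 80
base 9: 80 = 8·9 + 8; at 10: 8·10 + 8 = 88; next = 87
base 10: 87 = 8·10 + 7; at 11: 8·11 + 7 = 95; next = 94
base 11: 94 = 8·11 + 6; at 12: 8·12 + 6 = 102; next = 101
base 12: 101 = 8·12 + 5; at 13: 8·13 + 5 = 109; next = 108

ω·8 + 5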